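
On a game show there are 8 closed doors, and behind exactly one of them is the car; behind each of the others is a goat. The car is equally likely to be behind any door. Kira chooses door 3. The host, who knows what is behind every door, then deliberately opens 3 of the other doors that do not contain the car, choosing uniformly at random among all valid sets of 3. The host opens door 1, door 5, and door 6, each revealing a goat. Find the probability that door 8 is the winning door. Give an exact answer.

Consider each possible location of the car in turn.
If it is behind any of doors 1, 5, and 6 (prior 1/8 each): that door was opened and seen not to hold the prize — ruled out; weight (1/8)·0 = 0 each.
If it is behind any of doors 2, 4, 7, and 8 (prior 1/8 each): the host has 20 equally likely choices, so probability 1/20; weight (1/8)·(1/20) = 1/160 each.
If it is behind door 3 (prior 1/8): the host has 35 equally likely choices, so probability 1/35; weight (1/8)·(1/35) = 1/280.
The weights sum to 1/35.
So P(the car behind door 8 | the host opened door 1, door 5, and door 6) = (1/160) / (1/35) = 7/32.

7/32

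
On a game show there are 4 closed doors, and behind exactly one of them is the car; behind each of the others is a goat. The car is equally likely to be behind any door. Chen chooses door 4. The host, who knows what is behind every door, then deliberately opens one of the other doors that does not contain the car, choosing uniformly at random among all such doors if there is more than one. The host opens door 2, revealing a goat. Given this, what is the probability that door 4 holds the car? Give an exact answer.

Apply Bayes' rule, conditioning on where the car actually is.
If it is behind either of doors 1 and 3 (prior 1/4 each): the host has 2 equally likely choices, so probability 1/2; weight (1/4)·(1/2) = 1/8 each.
If it is behind door 2 (prior 1/4): the host opened door 2, so this case is ruled out; weight (1/4)·0 = 0.
If it is behind door 4 (prior 1/4): the host has 3 equally likely choices, so probability 1/3; weight (1/4)·(1/3) = 1/12.
The weights sum to 1/3.
So P(the car behind door 4 | the host opened door 2) = (1/12) / (1/3) = 1/4.

1/4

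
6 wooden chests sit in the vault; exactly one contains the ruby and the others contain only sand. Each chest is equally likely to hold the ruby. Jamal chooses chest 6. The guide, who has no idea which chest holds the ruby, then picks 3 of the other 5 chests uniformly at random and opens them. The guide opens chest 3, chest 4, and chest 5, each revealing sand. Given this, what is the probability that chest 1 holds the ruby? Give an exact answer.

1/3

Consider each possible location of the ruby in turn.
If it is in any of chests 1, 2, and 6 (prior 1/6 each): the guide picks exactly this set with probability 1/10 regardless, and none is the prize; weight (1/6)·(1/10) = 1/60 each.
If it is in any of chests 3, 4, and 5 (prior 1/6 each): that chest was opened and seen not to hold the prize — ruled out; weight (1/6)·0 = 0 each.
The weights sum to 1/20.
So P(the ruby in chest 1 | the guide opened chest 3, chest 4, and chest 5) = (1/60) / (1/20) = 1/3.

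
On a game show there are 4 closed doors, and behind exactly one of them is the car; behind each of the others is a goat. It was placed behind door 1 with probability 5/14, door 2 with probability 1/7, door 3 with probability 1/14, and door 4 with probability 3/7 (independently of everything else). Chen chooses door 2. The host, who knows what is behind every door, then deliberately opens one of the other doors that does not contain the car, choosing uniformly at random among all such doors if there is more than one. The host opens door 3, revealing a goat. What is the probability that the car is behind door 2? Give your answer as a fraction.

Condition on the true location of the car.
If it is behind door 1 (prior 5/14): the host has 2 equally likely choices, so probability 1/2; weight (5/14)·(1/2) = 5/28.
If it is behind door 2 (prior 1/7): the host has 3 equally likely choices, so probability 1/3; weight (1/7)·(1/3) = 1/21.
If it is behind door 3 (prior 1/14): the host opened door 3, so this case is ruled out; weight (1/14)·0 = 0.
If it is behind door 4 (prior 3/7): the host has 2 equally likely choices, so probability 1/2; weight (3/7)·(1/2) = 3/14.
The weights sum to 37/84.
So P(the car behind door 2 | the host opened door 3) = (1/21) / (37/84) = 4/37.

4/37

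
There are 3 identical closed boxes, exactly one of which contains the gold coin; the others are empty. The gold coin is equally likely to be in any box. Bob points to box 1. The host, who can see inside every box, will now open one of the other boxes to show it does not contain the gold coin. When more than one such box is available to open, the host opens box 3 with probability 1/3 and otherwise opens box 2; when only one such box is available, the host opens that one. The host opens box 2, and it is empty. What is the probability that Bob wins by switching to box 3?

Apply Bayes' rule, conditioning on where the gold coin actually is.
If it is in box 1 (prior 1/3): box 3 is available but not opened, probability 2/3; weight (1/3)·(2/3) = 2/9.
If it is in box 2 (prior 1/3): the host opened box 2, so this case is ruled out; weight (1/3)·0 = 0.
If it is in box 3 (prior 1/3): only box 2 is available, probability 1; weight (1/3)·1 = 1/3.
The weights sum to 5/9.
So P(the gold coin in box 3 | the host opened box 2) = (1/3) / (5/9) = 3/5.

3/5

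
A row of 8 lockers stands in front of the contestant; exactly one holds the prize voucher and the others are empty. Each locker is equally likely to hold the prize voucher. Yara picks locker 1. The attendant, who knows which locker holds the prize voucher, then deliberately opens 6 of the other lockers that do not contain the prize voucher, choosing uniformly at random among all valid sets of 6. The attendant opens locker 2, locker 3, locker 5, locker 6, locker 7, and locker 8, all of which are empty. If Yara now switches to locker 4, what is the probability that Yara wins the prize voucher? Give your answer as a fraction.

7/8

Apply Bayes' rule, conditioning on where the prize voucher actually is.
If it is in locker 1 (prior 1/8): the attendant has 7 equally likely choices, so probability 1/7; weight (1/8)·(1/7) = 1/56.
If it is in any of lockers 2, 3, 5, 6, 7, and 8 (prior 1/8 each): that locker was opened and seen not to hold the prize — ruled out; weight (1/8)·0 = 0 each.
If it is in locker 4 (prior 1/8): the attendant has no choice, probability 1; weight (1/8)·1 = 1/8.
The weights sum to 1/7.
So P(the prize voucher in locker 4 | the attendant opened locker 2, locker 3, locker 5, locker 6, locker 7, and locker 8) = (1/8) / (1/7) = 7/8.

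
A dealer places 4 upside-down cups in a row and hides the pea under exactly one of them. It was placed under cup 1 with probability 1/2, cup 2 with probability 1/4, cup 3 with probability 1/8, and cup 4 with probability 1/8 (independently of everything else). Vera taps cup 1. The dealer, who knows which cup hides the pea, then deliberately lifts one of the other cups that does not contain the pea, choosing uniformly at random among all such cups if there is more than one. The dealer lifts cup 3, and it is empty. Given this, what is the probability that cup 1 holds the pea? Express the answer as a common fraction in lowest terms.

8/17

Condition on the true location of the pea.
If it is under cup 1 (prior 1/2): the dealer has 3 equally likely choices, so probability 1/3; weight (1/2)·(1/3) = 1/6.
If it is under cup 2 (prior 1/4): the dealer has 2 equally likely choices, so probability 1/2; weight (1/4)·(1/2) = 1/8.
If it is under cup 3 (prior 1/8): the dealer opened cup 3, so this case is ruled out; weight (1/8)·0 = 0.
If it is under cup 4 (prior 1/8): the dealer has 2 equally likely choices, so probability 1/2; weight (1/8)·(1/2) = 1/16.
The weights sum to 17/48.
So P(the pea under cup 1 | the dealer opened cup 3) = (1/6) / (17/48) = 8/17.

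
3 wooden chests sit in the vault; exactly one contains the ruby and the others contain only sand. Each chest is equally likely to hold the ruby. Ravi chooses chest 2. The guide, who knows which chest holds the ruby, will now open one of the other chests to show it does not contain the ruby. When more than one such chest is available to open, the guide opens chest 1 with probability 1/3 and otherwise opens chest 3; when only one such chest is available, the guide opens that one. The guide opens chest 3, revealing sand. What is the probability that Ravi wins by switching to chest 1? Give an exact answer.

3/5

Apply Bayes' rule, conditioning on where the ruby actually is.
If it is in chest 1 (prior 1/3): only chest 3 is available, probability 1; weight (1/3)·1 = 1/3.
If it is in chest 2 (prior 1/3): chest 1 is available but not opened, probability 2/3; weight (1/3)·(2/3) = 2/9.
If it is in chest 3 (prior 1/3): the guide opened chest 3, so this case is ruled out; weight (1/3)·0 = 0.
The weights sum to 5/9.
So P(the ruby in chest 1 | the guide opened chest 3) = (1/3) / (5/9) = 3/5.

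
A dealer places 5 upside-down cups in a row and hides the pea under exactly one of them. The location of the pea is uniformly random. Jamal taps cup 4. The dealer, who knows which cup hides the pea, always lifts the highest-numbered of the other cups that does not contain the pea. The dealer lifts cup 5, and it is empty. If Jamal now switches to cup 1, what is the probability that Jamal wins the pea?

Condition on the true location of the pea.
If it is under any of cups 1, 2, 3, and 4 (prior 1/5 each): cup 5 is the highest-numbered option available, probability 1; weight (1/5)·1 = 1/5 each.
If it is under cup 5 (prior 1/5): the dealer opened cup 5, so this case is ruled out; weight (1/5)·0 = 0.
The weights sum to 4/5.
So P(the pea under cup 1 | the dealer opened cup 5) = (1/5) / (4/5) = 1/4.

1/4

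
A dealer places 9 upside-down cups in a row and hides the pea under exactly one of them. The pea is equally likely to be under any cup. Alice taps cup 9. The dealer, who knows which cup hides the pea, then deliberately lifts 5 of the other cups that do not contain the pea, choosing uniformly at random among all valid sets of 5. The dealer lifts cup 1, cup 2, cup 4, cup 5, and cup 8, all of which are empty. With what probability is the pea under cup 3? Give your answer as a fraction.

Condition on the true location of the pea.
If it is under any of cups 1, 2, 4, 5, and 8 (prior 1/9 each): that cup was opened and seen not to hold the prize — ruled out; weight (1/9)·0 = 0 each.
If it is under any of cups 3, 6, and 7 (prior 1/9 each): the dealer has 21 equally likely choices, so probability 1/21; weight (1/9)·(1/21) = 1/189 each.
If it is under cup 9 (prior 1/9): the dealer has 56 equally likely choices, so probability 1/56; weight (1/9)·(1/56) = 1/504.
The weights sum to 1/56.
So P(the pea under cup 3 | the dealer opened cup 1, cup 2, cup 4, cup 5, and cup 8) = (1/189) / (1/56) = 8/27.

8/27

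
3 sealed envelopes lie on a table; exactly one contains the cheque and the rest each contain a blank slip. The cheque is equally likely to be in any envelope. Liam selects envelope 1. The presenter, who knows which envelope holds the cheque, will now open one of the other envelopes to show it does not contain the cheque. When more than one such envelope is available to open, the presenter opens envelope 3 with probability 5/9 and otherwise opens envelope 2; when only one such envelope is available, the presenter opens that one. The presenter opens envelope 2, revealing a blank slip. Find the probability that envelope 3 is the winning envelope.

9/13

Apply Bayes' rule, conditioning on where the cheque actually is.
If it is in envelope 1 (prior 1/3): envelope 3 is available but not opened, probability 4/9; weight (1/3)·(4/9) = 4/27.
If it is in envelope 2 (prior 1/3): the presenter opened envelope 2, so this case is ruled out; weight (1/3)·0 = 0.
If it is in envelope 3 (prior 1/3): only envelope 2 is available, probability 1; weight (1/3)·1 = 1/3.
The weights sum to 13/27.
So P(the cheque in envelope 3 | the presenter opened envelope 2) = (1/3) / (13/27) = 9/13.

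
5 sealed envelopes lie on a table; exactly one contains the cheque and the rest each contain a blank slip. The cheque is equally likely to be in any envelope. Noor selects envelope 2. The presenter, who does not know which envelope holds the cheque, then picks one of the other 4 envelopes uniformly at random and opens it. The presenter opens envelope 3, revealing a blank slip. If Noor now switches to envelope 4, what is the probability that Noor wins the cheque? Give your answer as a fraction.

Consider each possible location of the cheque in turn.
If it is in any of envelopes 1, 2, 4, and 5 (prior 1/5 each): the presenter picks envelope 3 with probability 1/4 regardless, and it is not the prize; weight (1/5)·(1/4) = 1/20 each.
If it is in envelope 3 (prior 1/5): the presenter opened envelope 3, so this case is ruled out; weight (1/5)·0 = 0.
The weights sum to 1/5.
So P(the cheque in envelope 4 | the presenter opened envelope 3) = (1/20) / (1/5) = 1/4.

1/4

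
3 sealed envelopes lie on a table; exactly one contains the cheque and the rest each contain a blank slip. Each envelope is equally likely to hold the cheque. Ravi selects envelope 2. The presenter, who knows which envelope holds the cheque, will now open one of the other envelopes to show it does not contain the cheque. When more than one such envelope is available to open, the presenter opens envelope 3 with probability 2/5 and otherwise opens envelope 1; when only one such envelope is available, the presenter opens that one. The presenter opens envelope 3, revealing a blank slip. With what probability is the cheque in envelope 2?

2/7

Apply Bayes' rule, conditioning on where the cheque actually is.
If it is in envelope 1 (prior 1/3): only envelope 3 is available, probability 1; weight (1/3)·1 = 1/3.
If it is in envelope 2 (prior 1/3): envelope 3 is available, opened with probability 2/5; weight (1/3)·(2/5) = 2/15.
If it is in envelope 3 (prior 1/3): the presenter opened envelope 3, so this case is ruled out; weight (1/3)·0 = 0.
The weights sum to 7/15.
So P(the cheque in envelope 2 | the presenter opened envelope 3) = (2/15) / (7/15) = 2/7.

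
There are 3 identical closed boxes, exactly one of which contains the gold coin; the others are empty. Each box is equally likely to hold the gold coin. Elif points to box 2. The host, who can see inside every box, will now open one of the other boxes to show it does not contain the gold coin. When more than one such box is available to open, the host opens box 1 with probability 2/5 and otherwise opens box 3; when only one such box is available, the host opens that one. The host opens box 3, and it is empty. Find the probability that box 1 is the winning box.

5/8

Condition on the true location of the gold coin.
If it is in box 1 (prior 1/3): only box 3 is available, probability 1; weight (1/3)·1 = 1/3.
If it is in box 2 (prior 1/3): box 1 is available but not opened, probability 3/5; weight (1/3)·(3/5) = 1/5.
If it is in box 3 (prior 1/3): the host opened box 3, so this case is ruled out; weight (1/3)·0 = 0.
The weights sum to 8/15.
So P(the gold coin in box 1 | the host opened box 3) = (1/3) / (8/15) = 5/8.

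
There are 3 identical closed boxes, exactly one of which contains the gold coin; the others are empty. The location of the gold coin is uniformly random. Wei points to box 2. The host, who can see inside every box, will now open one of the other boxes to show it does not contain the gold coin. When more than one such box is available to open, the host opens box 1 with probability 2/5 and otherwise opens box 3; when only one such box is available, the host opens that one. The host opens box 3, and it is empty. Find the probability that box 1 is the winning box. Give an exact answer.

Condition on the true location of the gold coin.
If it is in box 1 (prior 1/3): only box 3 is available, probability 1; weight (1/3)·1 = 1/3.
If it is in box 2 (prior 1/3): box 1 is available but not opened, probability 3/5; weight (1/3)·(3/5) = 1/5.
If it is in box 3 (prior 1/3): the host opened box 3, so this case is ruled out; weight (1/3)·0 = 0.
The weights sum to 8/15.
So P(the gold coin in box 1 | the host opened box 3) = (1/3) / (8/15) = 5/8.

5/8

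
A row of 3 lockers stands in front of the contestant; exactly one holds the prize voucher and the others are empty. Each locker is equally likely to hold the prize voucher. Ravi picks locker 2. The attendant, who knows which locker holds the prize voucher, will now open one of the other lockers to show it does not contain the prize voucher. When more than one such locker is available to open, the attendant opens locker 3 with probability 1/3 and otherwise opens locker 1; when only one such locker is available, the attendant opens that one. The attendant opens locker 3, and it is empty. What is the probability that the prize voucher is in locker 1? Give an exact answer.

Apply Bayes' rule, conditioning on where the prize voucher actually is.
If it is in locker 1 (prior 1/3): only locker 3 is available, probability 1; weight (1/3)·1 = 1/3.
If it is in locker 2 (prior 1/3): locker 3 is available, opened with probability 1/3; weight (1/3)·(1/3) = 1/9.
If it is in locker 3 (prior 1/3): the attendant opened locker 3, so this case is ruled out; weight (1/3)·0 = 0.
The weights sum to 4/9.
So P(the prize voucher in locker 1 | the attendant opened locker 3) = (1/3) / (4/9) = 3/4.

3/4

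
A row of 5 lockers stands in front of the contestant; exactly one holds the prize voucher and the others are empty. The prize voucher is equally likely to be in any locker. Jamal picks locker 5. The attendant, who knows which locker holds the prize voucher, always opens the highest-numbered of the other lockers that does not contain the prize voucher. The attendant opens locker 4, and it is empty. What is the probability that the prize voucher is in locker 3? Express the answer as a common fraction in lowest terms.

1/4

Consider each possible location of the prize voucher in turn.
If it is in any of lockers 1, 2, 3, and 5 (prior 1/5 each): locker 4 is the highest-numbered option available, probability 1; weight (1/5)·1 = 1/5 each.
If it is in locker 4 (prior 1/5): the attendant opened locker 4, so this case is ruled out; weight (1/5)·0 = 0.
The weights sum to 4/5.
So P(the prize voucher in locker 3 | the attendant opened locker 4) = (1/5) / (4/5) = 1/4.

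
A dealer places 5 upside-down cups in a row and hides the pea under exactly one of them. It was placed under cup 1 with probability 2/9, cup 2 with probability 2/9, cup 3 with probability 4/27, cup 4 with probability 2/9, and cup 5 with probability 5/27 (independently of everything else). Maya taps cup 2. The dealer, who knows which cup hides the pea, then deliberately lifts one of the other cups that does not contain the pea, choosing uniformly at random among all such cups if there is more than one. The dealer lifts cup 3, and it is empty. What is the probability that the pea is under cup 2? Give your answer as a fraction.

Consider each possible location of the pea in turn.
If it is under either of cups 1 and 4 (prior 2/9 each): the dealer has 3 equally likely choices, so probability 1/3; weight (2/9)·(1/3) = 2/27 each.
If it is under cup 2 (prior 2/9): the dealer has 4 equally likely choices, so probability 1/4; weight (2/9)·(1/4) = 1/18.
If it is under cup 3 (prior 4/27): the dealer opened cup 3, so this case is ruled out; weight (4/27)·0 = 0.
If it is under cup 5 (prior 5/27): the dealer has 3 equally likely choices, so probability 1/3; weight (5/27)·(1/3) = 5/81.
The weights sum to 43/162.
So P(the pea under cup 2 | the dealer opened cup 3) = (1/18) / (43/162) = 9/43.

9/43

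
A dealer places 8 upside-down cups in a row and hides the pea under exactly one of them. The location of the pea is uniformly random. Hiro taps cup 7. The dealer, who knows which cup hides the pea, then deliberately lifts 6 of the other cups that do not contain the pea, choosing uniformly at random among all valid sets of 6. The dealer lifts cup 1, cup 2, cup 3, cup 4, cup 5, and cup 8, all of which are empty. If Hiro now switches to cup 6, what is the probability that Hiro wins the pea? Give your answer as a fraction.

Apply Bayes' rule, conditioning on where the pea actually is.
If it is under any of cups 1, 2, 3, 4, 5, and 8 (prior 1/8 each): that cup was opened and seen not to hold the prize — ruled out; weight (1/8)·0 = 0 each.
If it is under cup 6 (prior 1/8): the dealer has no choice, probability 1; weight (1/8)·1 = 1/8.
If it is under cup 7 (prior 1/8): the dealer has 7 equally likely choices, so probability 1/7; weight (1/8)·(1/7) = 1/56.
The weights sum to 1/7.
So P(the pea under cup 6 | the dealer opened cup 1, cup 2, cup 3, cup 4, cup 5, and cup 8) = (1/8) / (1/7) = 7/8.

7/8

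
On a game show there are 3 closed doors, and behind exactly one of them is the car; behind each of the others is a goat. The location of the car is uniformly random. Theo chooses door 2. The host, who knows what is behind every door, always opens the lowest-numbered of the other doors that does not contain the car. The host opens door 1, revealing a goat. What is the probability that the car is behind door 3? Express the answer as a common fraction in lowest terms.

1/2

Apply Bayes' rule, conditioning on where the car actually is.
If it is behind door 1 (prior 1/3): the host opened door 1, so this case is ruled out; weight (1/3)·0 = 0.
If it is behind either of doors 2 and 3 (prior 1/3 each): door 1 is the lowest-numbered option available, probability 1; weight (1/3)·1 = 1/3 each.
The weights sum to 2/3.
So P(the car behind door 3 | the host opened door 1) = (1/3) / (2/3) = 1/2.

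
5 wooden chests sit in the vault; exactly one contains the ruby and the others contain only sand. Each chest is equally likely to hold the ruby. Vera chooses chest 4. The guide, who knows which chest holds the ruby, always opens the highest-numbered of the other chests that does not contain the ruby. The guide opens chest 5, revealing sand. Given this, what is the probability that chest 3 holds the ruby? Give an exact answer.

1/4

Apply Bayes' rule, conditioning on where the ruby actually is.
If it is in any of chests 1, 2, 3, and 4 (prior 1/5 each): chest 5 is the highest-numbered option available, probability 1; weight (1/5)·1 = 1/5 each.
If it is in chest 5 (prior 1/5): the guide opened chest 5, so this case is ruled out; weight (1/5)·0 = 0.
The weights sum to 4/5.
So P(the ruby in chest 3 | the guide opened chest 5) = (1/5) / (4/5) = 1/4.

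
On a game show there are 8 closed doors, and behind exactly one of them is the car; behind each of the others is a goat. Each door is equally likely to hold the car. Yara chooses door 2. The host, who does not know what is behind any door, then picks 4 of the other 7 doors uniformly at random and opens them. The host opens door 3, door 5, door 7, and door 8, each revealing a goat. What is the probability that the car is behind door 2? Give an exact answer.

Condition on the true location of the car.
If it is behind any of doors 1, 2, 4, and 6 (prior 1/8 each): the host picks exactly this set with probability 1/35 regardless, and none is the prize; weight (1/8)·(1/35) = 1/280 each.
If it is behind any of doors 3, 5, 7, and 8 (prior 1/8 each): that door was opened and seen not to hold the prize — ruled out; weight (1/8)·0 = 0 each.
The weights sum to 1/70.
So P(the car behind door 2 | the host opened door 3, door 5, door 7, and door 8) = (1/280) / (1/70) = 1/4.

1/4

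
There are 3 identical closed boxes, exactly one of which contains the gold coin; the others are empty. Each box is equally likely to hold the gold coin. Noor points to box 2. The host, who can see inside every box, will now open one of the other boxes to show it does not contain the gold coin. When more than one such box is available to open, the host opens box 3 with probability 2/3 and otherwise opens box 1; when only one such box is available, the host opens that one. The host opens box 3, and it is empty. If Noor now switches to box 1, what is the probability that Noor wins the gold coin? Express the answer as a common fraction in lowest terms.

Consider each possible location of the gold coin in turn.
If it is in box 1 (prior 1/3): only box 3 is available, probability 1; weight (1/3)·1 = 1/3.
If it is in box 2 (prior 1/3): box 3 is available, opened with probability 2/3; weight (1/3)·(2/3) = 2/9.
If it is in box 3 (prior 1/3): the host opened box 3, so this case is ruled out; weight (1/3)·0 = 0.
The weights sum to 5/9.
So P(the gold coin in box 1 | the host opened box 3) = (1/3) / (5/9) = 3/5.

3/5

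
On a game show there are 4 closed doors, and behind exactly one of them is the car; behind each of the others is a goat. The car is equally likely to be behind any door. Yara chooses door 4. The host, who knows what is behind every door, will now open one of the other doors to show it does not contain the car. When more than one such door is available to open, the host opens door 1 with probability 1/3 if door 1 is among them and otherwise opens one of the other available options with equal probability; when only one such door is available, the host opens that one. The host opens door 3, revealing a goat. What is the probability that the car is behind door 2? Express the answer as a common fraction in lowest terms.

Condition on the true location of the car.
If it is behind door 1 (prior 1/4): door 1 holds the prize so is unavailable; the host chooses uniformly among the 2 others, probability 1/2; weight (1/4)·(1/2) = 1/8.
If it is behind door 2 (prior 1/4): door 1 is available but not opened, probability 2/3; weight (1/4)·(2/3) = 1/6.
If it is behind door 3 (prior 1/4): the host opened door 3, so this case is ruled out; weight (1/4)·0 = 0.
If it is behind door 4 (prior 1/4): door 1 is available but not opened; door 3 gets probability (1 − 1/3)/2 = 1/3; weight (1/4)·(1/3) = 1/12.
The weights sum to 3/8.
So P(the car behind door 2 | the host opened door 3) = (1/6) / (3/8) = 4/9.

4/9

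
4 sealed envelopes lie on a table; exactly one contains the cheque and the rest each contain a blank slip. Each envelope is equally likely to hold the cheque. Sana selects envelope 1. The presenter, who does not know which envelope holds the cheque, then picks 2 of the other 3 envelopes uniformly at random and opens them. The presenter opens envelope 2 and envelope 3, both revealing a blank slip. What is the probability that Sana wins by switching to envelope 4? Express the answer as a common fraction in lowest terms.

1/2

Consider each possible location of the cheque in turn.
If it is in either of envelopes 1 and 4 (prior 1/4 each): the presenter picks exactly this set with probability 1/3 regardless, and none is the prize; weight (1/4)·(1/3) = 1/12 each.
If it is in either of envelopes 2 and 3 (prior 1/4 each): that envelope was opened and seen not to hold the prize — ruled out; weight (1/4)·0 = 0 each.
The weights sum to 1/6.
So P(the cheque in envelope 4 | the presenter opened envelope 2 and envelope 3) = (1/12) / (1/6) = 1/2.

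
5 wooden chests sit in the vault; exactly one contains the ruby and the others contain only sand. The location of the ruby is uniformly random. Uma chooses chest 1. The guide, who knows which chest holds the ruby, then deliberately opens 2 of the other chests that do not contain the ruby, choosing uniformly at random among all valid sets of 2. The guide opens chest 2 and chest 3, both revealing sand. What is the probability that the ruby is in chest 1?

Consider each possible location of the ruby in turn.
If it is in chest 1 (prior 1/5): the guide has 6 equally likely choices, so probability 1/6; weight (1/5)·(1/6) = 1/30.
If it is in either of chests 2 and 3 (prior 1/5 each): that chest was opened and seen not to hold the prize — ruled out; weight (1/5)·0 = 0 each.
If it is in either of chests 4 and 5 (prior 1/5 each): the guide has 3 equally likely choices, so probability 1/3; weight (1/5)·(1/3) = 1/15 each.
The weights sum to 1/6.
So P(the ruby in chest 1 | the guide opened chest 2 and chest 3) = (1/30) / (1/6) = 1/5.

1/5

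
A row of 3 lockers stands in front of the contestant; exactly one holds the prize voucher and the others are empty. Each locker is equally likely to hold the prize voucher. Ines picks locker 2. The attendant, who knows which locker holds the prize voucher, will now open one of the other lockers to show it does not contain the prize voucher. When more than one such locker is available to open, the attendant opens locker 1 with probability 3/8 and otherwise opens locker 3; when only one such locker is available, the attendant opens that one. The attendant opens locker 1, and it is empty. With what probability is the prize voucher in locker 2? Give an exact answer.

3/11

Condition on the true location of the prize voucher.
If it is in locker 1 (prior 1/3): the attendant opened locker 1, so this case is ruled out; weight (1/3)·0 = 0.
If it is in locker 2 (prior 1/3): locker 1 is available, opened with probability 3/8; weight (1/3)·(3/8) = 1/8.
If it is in locker 3 (prior 1/3): only locker 1 is available, probability 1; weight (1/3)·1 = 1/3.
The weights sum to 11/24.
So P(the prize voucher in locker 2 | the attendant opened locker 1) = (1/8) / (11/24) = 3/11.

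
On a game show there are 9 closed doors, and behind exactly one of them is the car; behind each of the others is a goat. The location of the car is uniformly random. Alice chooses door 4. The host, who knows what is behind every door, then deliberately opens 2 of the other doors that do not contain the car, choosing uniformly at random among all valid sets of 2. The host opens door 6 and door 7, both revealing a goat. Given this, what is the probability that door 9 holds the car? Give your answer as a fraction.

4/27

Apply Bayes' rule, conditioning on where the car actually is.
If it is behind any of doors 1, 2, 3, 5, 8, and 9 (prior 1/9 each): the host has 21 equally likely choices, so probability 1/21; weight (1/9)·(1/21) = 1/189 each.
If it is behind door 4 (prior 1/9): the host has 28 equally likely choices, so probability 1/28; weight (1/9)·(1/28) = 1/252.
If it is behind either of doors 6 and 7 (prior 1/9 each): that door was opened and seen not to hold the prize — ruled out; weight (1/9)·0 = 0 each.
The weights sum to 1/28.
So P(the car behind door 9 | the host opened door 6 and door 7) = (1/189) / (1/28) = 4/27.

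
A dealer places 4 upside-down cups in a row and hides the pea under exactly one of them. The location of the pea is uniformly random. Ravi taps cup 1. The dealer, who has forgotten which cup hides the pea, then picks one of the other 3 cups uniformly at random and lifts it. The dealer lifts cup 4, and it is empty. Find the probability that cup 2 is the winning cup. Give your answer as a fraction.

1/3

Consider each possible location of the pea in turn.
If it is under any of cups 1, 2, and 3 (prior 1/4 each): the dealer picks cup 4 with probability 1/3 regardless, and it is not the prize; weight (1/4)·(1/3) = 1/12 each.
If it is under cup 4 (prior 1/4): the dealer opened cup 4, so this case is ruled out; weight (1/4)·0 = 0.
The weights sum to 1/4.
So P(the pea under cup 2 | the dealer opened cup 4) = (1/12) / (1/4) = 1/3.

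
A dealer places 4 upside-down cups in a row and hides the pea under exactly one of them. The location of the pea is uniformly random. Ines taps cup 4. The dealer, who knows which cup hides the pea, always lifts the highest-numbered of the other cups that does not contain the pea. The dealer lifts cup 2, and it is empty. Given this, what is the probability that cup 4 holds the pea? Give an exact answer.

0

Consider each possible location of the pea in turn.
If it is under either of cups 1 and 4 (prior 1/4 each): the dealer would have opened cup 3 instead, probability 0; weight (1/4)·0 = 0 each.
If it is under cup 2 (prior 1/4): the dealer opened cup 2, so this case is ruled out; weight (1/4)·0 = 0.
If it is under cup 3 (prior 1/4): cup 2 is the highest-numbered option available, probability 1; weight (1/4)·1 = 1/4.
The weights sum to 1/4.
So P(the pea under cup 4 | the dealer opened cup 2) = 0 / (1/4) = 0.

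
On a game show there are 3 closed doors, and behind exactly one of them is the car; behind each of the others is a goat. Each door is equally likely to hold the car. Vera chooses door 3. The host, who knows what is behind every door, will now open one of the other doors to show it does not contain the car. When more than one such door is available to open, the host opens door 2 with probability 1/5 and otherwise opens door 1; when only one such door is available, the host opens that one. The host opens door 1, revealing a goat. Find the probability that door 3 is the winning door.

4/9

Consider each possible location of the car in turn.
If it is behind door 1 (prior 1/3): the host opened door 1, so this case is ruled out; weight (1/3)·0 = 0.
If it is behind door 2 (prior 1/3): only door 1 is available, probability 1; weight (1/3)·1 = 1/3.
If it is behind door 3 (prior 1/3): door 2 is available but not opened, probability 4/5; weight (1/3)·(4/5) = 4/15.
The weights sum to 3/5.
So P(the car behind door 3 | the host opened door 1) = (4/15) / (3/5) = 4/9.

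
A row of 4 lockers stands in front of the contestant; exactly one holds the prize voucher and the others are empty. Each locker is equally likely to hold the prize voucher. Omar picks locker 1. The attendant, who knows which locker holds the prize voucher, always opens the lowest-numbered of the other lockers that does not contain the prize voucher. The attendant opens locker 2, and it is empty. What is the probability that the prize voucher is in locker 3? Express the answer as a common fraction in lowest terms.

1/3

Condition on the true location of the prize voucher.
If it is in any of lockers 1, 3, and 4 (prior 1/4 each): locker 2 is the lowest-numbered option available, probability 1; weight (1/4)·1 = 1/4 each.
If it is in locker 2 (prior 1/4): the attendant opened locker 2, so this case is ruled out; weight (1/4)·0 = 0.
The weights sum to 3/4.
So P(the prize voucher in locker 3 | the attendant opened locker 2) = (1/4) / (3/4) = 1/3.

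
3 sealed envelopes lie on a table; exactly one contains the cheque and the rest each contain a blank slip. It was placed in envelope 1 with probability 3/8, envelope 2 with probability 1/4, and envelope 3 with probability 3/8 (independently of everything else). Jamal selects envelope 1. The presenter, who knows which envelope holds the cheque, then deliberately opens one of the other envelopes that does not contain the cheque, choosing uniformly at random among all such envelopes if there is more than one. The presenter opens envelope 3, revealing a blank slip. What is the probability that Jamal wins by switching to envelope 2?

Condition on the true location of the cheque.
If it is in envelope 1 (prior 3/8): the presenter has 2 equally likely choices, so probability 1/2; weight (3/8)·(1/2) = 3/16.
If it is in envelope 2 (prior 1/4): the presenter has no choice, probability 1; weight (1/4)·1 = 1/4.
If it is in envelope 3 (prior 3/8): the presenter opened envelope 3, so this case is ruled out; weight (3/8)·0 = 0.
The weights sum to 7/16.
So P(the cheque in envelope 2 | the presenter opened envelope 3) = (1/4) / (7/16) = 4/7.

4/7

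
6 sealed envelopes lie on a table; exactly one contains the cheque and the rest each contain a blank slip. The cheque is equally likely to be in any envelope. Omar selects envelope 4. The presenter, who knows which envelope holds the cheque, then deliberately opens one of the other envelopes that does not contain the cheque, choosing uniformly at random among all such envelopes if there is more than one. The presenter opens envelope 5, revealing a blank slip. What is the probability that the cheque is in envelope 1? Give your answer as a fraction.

5/24

Condition on the true location of the cheque.
If it is in any of envelopes 1, 2, 3, and 6 (prior 1/6 each): the presenter has 4 equally likely choices, so probability 1/4; weight (1/6)·(1/4) = 1/24 each.
If it is in envelope 4 (prior 1/6): the presenter has 5 equally likely choices, so probability 1/5; weight (1/6)·(1/5) = 1/30.
If it is in envelope 5 (prior 1/6): the presenter opened envelope 5, so this case is ruled out; weight (1/6)·0 = 0.
The weights sum to 1/5.
So P(the cheque in envelope 1 | the presenter opened envelope 5) = (1/24) / (1/5) = 5/24.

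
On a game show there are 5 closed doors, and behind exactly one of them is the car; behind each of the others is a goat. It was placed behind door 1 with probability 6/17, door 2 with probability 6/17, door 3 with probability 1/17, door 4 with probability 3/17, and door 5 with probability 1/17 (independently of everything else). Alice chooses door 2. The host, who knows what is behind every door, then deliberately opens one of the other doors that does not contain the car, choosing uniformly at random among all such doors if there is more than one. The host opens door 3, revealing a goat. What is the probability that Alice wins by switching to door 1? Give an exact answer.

Apply Bayes' rule, conditioning on where the car actually is.
If it is behind door 1 (prior 6/17): the host has 3 equally likely choices, so probability 1/3; weight (6/17)·(1/3) = 2/17.
If it is behind door 2 (prior 6/17): the host has 4 equally likely choices, so probability 1/4; weight (6/17)·(1/4) = 3/34.
If it is behind door 3 (prior 1/17): the host opened door 3, so this case is ruled out; weight (1/17)·0 = 0.
If it is behind door 4 (prior 3/17): the host has 3 equally likely choices, so probability 1/3; weight (3/17)·(1/3) = 1/17.
If it is behind door 5 (prior 1/17): the host has 3 equally likely choices, so probability 1/3; weight (1/17)·(1/3) = 1/51.
The weights sum to 29/102.
So P(the car behind door 1 | the host opened door 3) = (2/17) / (29/102) = 12/29.

12/29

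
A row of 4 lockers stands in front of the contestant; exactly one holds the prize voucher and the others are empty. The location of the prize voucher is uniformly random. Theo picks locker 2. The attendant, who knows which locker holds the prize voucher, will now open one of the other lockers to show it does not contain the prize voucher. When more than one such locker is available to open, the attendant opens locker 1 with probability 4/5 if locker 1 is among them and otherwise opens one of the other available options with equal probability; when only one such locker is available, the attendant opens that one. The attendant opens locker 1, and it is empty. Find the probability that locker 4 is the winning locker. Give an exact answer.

Condition on the true location of the prize voucher.
If it is in locker 1 (prior 1/4): the attendant opened locker 1, so this case is ruled out; weight (1/4)·0 = 0.
If it is in any of lockers 2, 3, and 4 (prior 1/4 each): locker 1 is available, opened with probability 4/5; weight (1/4)·(4/5) = 1/5 each.
The weights sum to 3/5.
So P(the prize voucher in locker 4 | the attendant opened locker 1) = (1/5) / (3/5) = 1/3.

1/3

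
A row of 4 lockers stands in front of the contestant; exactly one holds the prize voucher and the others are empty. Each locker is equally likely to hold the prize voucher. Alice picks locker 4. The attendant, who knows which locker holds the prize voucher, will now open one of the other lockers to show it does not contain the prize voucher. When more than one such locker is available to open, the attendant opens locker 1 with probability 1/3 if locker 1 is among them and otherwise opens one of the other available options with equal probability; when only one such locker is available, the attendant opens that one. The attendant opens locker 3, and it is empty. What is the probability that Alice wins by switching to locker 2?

4/9

Condition on the true location of the prize voucher.
If it is in locker 1 (prior 1/4): locker 1 holds the prize so is unavailable; the attendant chooses uniformly among the 2 others, probability 1/2; weight (1/4)·(1/2) = 1/8.
If it is in locker 2 (prior 1/4): locker 1 is available but not opened, probability 2/3; weight (1/4)·(2/3) = 1/6.
If it is in locker 3 (prior 1/4): the attendant opened locker 3, so this case is ruled out; weight (1/4)·0 = 0.
If it is in locker 4 (prior 1/4): locker 1 is available but not opened; locker 3 gets probability (1 − 1/3)/2 = 1/3; weight (1/4)·(1/3) = 1/12.
The weights sum to 3/8.
So P(the prize voucher in locker 2 | the attendant opened locker 3) = (1/6) / (3/8) = 4/9.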